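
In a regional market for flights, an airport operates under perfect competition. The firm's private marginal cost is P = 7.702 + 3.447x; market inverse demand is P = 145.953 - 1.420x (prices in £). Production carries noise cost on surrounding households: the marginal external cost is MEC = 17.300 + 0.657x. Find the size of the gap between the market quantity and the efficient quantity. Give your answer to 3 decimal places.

6.510 units

Market equilibrium (private): 7.702 + 3.447x = 145.953 - 1.420x → x_m = 28.4058.
Social marginal cost = private MC + MEC = 25.002 + 4.104x.
Set SMC = demand: 25.002 + 4.104x = 145.953 - 1.420x → x* = 21.8955.
Gap = |28.4058 − 21.8955| = 6.5103.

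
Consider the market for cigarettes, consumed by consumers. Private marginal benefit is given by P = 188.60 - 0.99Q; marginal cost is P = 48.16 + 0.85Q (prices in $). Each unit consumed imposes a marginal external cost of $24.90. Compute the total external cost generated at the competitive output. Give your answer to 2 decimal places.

$1900.52

Market equilibrium (private): 48.16 + 0.85Q = 188.60 - 0.99Q → Q_m = 76.3261.
Total external cost = MEC × Q_m = 24.90 × 76.3261 = 1900.5199.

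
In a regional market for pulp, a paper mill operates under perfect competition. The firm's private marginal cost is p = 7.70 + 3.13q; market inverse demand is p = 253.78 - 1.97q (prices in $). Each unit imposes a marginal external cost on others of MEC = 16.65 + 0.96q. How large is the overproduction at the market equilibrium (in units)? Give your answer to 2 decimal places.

10.39 units

Market equilibrium (private): 7.70 + 3.13q = 253.78 - 1.97q → q_m = 48.2510.
Social marginal cost = private MC + MEC = 24.35 + 4.09q.
Set SMC = demand: 24.35 + 4.09q = 253.78 - 1.97q → q* = 37.8597.
Gap = |48.2510 − 37.8597| = 10.3913.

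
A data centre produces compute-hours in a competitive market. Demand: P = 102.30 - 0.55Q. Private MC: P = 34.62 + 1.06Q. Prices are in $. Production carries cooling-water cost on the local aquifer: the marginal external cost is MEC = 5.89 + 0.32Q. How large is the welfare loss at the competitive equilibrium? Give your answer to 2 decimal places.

DWL = $96.92

Market equilibrium (private): 34.62 + 1.06Q = 102.30 - 0.55Q → Q_m = 42.0373.
Social marginal cost = private MC + MEC = 40.51 + 1.38Q.
Set SMC = demand: 40.51 + 1.38Q = 102.30 - 0.55Q → Q* = 32.0155.
The welfare-loss triangle has base |Q_m − Q*| and height MEC(Q_m) (the vertical gap between SMC and demand is zero at Q* and MEC at Q_m).
DWL = ½ × 10.0218 × 19.3419 = 96.9203.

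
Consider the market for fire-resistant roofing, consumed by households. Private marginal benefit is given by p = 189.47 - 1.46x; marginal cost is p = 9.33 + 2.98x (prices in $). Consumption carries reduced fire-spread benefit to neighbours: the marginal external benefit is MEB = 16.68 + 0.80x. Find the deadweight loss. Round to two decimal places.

Market equilibrium (private): 9.33 + 2.98x = 189.47 - 1.46x → x_m = 40.5721.
Social marginal benefit = demand + MEB = 206.15 - 0.66x.
Set SMB = MC: 206.15 - 0.66x = 9.33 + 2.98x → x* = 54.0714.
Between x* and x_m the wedge SMB − MC runs linearly from 0 to MEB(x_m), so the loss is a triangle.
DWL = ½ × 13.4993 × 49.1377 = 331.6623.

DWL = $331.66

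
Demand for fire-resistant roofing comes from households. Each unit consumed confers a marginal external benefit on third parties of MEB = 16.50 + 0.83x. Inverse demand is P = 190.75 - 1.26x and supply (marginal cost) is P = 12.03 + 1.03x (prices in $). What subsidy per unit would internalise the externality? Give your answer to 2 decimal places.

subsidy = $127.48 per unit

Social marginal benefit = demand + MEB = 207.25 - 0.43x.
Set SMB = MC: 207.25 - 0.43x = 12.03 + 1.03x → x* = 133.7123.
The Pigouvian subsidy equals MEB at x*: 16.50 + 0.83×133.7123 = 127.4812.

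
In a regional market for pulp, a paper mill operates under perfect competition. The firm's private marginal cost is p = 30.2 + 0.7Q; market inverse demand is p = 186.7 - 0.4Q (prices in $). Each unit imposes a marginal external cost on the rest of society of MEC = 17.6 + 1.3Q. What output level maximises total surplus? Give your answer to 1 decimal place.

Social marginal cost = private MC + MEC = 47.8 + 2.0Q.
Set SMC = demand: 47.8 + 2.0Q = 186.7 - 0.4Q → Q* = 57.8750.

Q* = 57.9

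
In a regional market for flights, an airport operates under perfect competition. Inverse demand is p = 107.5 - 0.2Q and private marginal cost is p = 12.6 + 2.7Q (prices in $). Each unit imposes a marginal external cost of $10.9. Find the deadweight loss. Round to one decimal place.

Market equilibrium (private): 12.6 + 2.7Q = 107.5 - 0.2Q → Q_m = 32.7241.
Social marginal cost = private MC + MEC = 23.5 + 2.7Q.
Set SMC = demand: 23.5 + 2.7Q = 107.5 - 0.2Q → Q* = 28.9655.
The loss is the area between SMC and demand from Q* to Q_m; with linear curves that's a triangle of height MEC(Q_m).
DWL = ½ × 3.7586 × 10.9000 = 20.4844.

DWL = $20.5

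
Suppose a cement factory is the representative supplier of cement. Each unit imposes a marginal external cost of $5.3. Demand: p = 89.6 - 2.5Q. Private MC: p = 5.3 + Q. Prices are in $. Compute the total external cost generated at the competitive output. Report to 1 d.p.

Market equilibrium (private): 5.3 + Q = 89.6 - 2.5Q → Q_m = 24.0857.
Total external cost = MEC × Q_m = 5.3 × 24.0857 = 127.6542.

$127.7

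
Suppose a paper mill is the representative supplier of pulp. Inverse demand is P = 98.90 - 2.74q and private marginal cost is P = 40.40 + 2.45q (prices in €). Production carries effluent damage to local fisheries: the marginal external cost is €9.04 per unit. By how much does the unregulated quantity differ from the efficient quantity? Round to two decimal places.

Market equilibrium (private): 40.40 + 2.45q = 98.90 - 2.74q → q_m = 11.2717.
Social marginal cost = private MC + MEC = 49.44 + 2.45q.
Set SMC = demand: 49.44 + 2.45q = 98.90 - 2.74q → q* = 9.5299.
Gap = |11.2717 − 9.5299| = 1.7418.

1.74 units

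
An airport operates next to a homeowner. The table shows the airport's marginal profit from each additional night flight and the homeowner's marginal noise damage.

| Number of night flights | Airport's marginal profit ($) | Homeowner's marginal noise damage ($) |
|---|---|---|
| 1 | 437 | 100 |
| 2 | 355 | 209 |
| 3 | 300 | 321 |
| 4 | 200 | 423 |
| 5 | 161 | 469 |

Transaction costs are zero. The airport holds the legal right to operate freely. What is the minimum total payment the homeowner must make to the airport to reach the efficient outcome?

$661

Left alone the airport would choose level 5 (marginal profit stays positive).
Efficient level: k* = 2 (marginal profit ≥ marginal noise damage through 2).
The homeowner must at least cover the airport's forgone profit from cutting 5→2: 300 + 200 + 161 = 661.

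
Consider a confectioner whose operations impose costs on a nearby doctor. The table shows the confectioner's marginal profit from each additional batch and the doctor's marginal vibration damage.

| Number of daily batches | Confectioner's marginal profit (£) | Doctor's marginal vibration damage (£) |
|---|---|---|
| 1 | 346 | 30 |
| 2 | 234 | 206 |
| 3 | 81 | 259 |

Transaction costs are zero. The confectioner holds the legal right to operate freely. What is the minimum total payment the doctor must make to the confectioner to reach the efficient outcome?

£81

Left alone the confectioner would choose level 3 (marginal profit stays positive).
Efficient level: k* = 2 (marginal profit ≥ marginal vibration damage through 2).
The doctor must at least cover the confectioner's forgone profit from cutting 3→2: 81 = 81.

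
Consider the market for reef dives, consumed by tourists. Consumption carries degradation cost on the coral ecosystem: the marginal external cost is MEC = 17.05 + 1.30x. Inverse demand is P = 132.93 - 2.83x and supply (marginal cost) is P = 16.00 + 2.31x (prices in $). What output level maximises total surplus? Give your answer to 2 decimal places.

Social marginal benefit = demand − MEC = 115.88 - 4.13x.
Set SMB = MC: 115.88 - 4.13x = 16.00 + 2.31x → x* = 15.5093.

x* = 15.51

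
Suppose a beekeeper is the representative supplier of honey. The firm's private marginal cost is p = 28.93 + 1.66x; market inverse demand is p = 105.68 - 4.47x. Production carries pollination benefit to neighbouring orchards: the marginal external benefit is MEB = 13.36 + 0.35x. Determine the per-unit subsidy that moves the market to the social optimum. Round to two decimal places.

subsidy = 18.82 per unit

Social marginal cost = private MC − MEB = 15.57 + 1.31x.
Set SMC = demand: 15.57 + 1.31x = 105.68 - 4.47x → x* = 15.5900.
The Pigouvian subsidy equals MEB at x*: 13.36 + 0.35×15.5900 = 18.8165.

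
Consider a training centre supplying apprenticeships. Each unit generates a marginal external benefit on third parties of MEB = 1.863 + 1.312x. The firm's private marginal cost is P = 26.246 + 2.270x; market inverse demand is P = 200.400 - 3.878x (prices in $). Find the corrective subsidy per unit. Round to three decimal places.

subsidy = $49.616 per unit

Social marginal cost = private MC − MEB = 24.383 + 0.958x.
Set SMC = demand: 24.383 + 0.958x = 200.400 - 3.878x → x* = 36.3972.
The Pigouvian subsidy equals MEB at x*: 1.863 + 1.312×36.3972 = 49.6161.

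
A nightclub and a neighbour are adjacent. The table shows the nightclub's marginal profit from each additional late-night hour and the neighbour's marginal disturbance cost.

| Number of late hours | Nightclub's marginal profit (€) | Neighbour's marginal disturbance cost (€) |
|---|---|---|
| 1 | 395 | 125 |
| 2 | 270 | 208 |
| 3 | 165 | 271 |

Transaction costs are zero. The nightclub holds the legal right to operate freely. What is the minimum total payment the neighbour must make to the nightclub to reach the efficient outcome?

€165

Left alone the nightclub would choose level 3 (marginal profit stays positive).
Efficient level: k* = 2 (marginal profit ≥ marginal disturbance cost through 2).
The neighbour must at least cover the nightclub's forgone profit from cutting 3→2: 165 = 165.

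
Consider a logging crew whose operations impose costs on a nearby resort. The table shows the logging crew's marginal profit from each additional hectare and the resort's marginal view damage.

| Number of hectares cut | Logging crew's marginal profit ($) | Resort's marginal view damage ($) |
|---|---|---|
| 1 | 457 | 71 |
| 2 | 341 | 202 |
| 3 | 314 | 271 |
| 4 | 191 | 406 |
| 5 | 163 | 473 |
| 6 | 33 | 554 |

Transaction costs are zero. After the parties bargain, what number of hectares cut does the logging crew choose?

Bargaining reaches the level where marginal profit last exceeds marginal view damage.
That holds through level 3 (314 ≥ 271) but not at 4 (191 < 406).

3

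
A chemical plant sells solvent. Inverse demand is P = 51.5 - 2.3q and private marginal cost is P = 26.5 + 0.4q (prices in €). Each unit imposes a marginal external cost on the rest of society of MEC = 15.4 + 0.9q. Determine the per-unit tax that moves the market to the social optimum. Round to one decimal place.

Social marginal cost = private MC + MEC = 41.9 + 1.3q.
Set SMC = demand: 41.9 + 1.3q = 51.5 - 2.3q → q* = 2.6667.
The Pigouvian tax equals MEC at q*: 15.4 + 0.9×2.6667 = 17.8000.

tax = €17.8 per unit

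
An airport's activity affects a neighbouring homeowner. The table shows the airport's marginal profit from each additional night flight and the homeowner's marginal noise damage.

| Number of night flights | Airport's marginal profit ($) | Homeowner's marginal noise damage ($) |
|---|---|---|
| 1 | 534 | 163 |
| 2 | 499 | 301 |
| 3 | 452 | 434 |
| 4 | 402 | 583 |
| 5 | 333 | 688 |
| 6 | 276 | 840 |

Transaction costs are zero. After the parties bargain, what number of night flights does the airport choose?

Bargaining reaches the level where marginal profit last exceeds marginal noise damage.
That holds through level 3 (452 ≥ 434) but not at 4 (402 < 583).

3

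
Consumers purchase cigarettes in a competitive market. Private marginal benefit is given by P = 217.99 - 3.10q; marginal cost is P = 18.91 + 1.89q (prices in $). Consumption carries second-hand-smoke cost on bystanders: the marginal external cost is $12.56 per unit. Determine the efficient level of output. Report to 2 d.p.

Social marginal benefit = demand − MEC = 205.43 - 3.10q.
Set SMB = MC: 205.43 - 3.10q = 18.91 + 1.89q → q* = 37.3788.

q* = 37.38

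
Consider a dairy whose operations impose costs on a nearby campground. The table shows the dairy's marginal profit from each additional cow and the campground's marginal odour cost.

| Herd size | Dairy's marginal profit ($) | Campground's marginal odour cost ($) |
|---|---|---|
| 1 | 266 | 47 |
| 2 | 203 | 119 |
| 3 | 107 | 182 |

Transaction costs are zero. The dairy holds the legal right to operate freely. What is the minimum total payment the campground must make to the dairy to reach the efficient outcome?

$107

Left alone the dairy would choose level 3 (marginal profit stays positive).
Efficient level: k* = 2 (marginal profit ≥ marginal odour cost through 2).
The campground must at least cover the dairy's forgone profit from cutting 3→2: 107 = 107.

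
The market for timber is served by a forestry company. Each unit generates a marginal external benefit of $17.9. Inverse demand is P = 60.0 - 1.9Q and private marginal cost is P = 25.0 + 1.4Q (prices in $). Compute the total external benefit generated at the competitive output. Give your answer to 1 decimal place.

$189.8

Market equilibrium (private): 25.0 + 1.4Q = 60.0 - 1.9Q → Q_m = 10.6061.
Total external benefit = MEB × Q_m = 17.9 × 10.6061 = 189.8492.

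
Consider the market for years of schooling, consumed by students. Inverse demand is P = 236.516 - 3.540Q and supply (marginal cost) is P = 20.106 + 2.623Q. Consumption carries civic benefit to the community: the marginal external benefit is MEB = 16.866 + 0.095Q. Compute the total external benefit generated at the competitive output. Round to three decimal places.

Market equilibrium (private): 20.106 + 2.623Q = 236.516 - 3.540Q → Q_m = 35.1144.
Total external benefit = ∫₀^{Q_m} (16.866 + 0.095Q) dQ = 16.866×35.1144 + ½×0.095×35.1144² = 650.8080.

650.808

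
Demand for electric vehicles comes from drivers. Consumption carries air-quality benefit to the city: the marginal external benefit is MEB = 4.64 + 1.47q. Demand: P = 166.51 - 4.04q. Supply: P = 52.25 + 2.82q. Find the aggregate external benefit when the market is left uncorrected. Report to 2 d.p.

Market equilibrium (private): 52.25 + 2.82q = 166.51 - 4.04q → q_m = 16.6560.
Total external benefit = ∫₀^{q_m} (4.64 + 1.47q) dq = 4.64×16.6560 + ½×1.47×16.6560² = 281.1893.

281.19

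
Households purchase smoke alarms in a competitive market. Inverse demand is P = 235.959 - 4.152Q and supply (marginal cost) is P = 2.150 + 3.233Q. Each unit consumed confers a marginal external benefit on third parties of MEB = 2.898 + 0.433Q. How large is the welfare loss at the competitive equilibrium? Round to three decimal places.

Market equilibrium (private): 2.150 + 3.233Q = 235.959 - 4.152Q → Q_m = 31.6600.
Social marginal benefit = demand + MEB = 238.857 - 3.719Q.
Set SMB = MC: 238.857 - 3.719Q = 2.150 + 3.233Q → Q* = 34.0488.
Height of the DWL triangle at Q_m is SMB(Q_m) − MC(Q_m) = MEB(Q_m) = 16.6068.
DWL = ½ × 2.3888 × 16.6068 = 19.8352.

DWL = 19.835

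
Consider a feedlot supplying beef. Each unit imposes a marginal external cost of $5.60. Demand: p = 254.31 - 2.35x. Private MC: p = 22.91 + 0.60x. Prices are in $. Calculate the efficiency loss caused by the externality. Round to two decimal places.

DWL = $5.32

Market equilibrium (private): 22.91 + 0.60x = 254.31 - 2.35x → x_m = 78.4407.
Social marginal cost = private MC + MEC = 28.51 + 0.60x.
Set SMC = demand: 28.51 + 0.60x = 254.31 - 2.35x → x* = 76.5424.
Between x* and x_m the wedge SMC − demand runs linearly from 0 to MEC(x_m), so the loss is a triangle.
DWL = ½ × 1.8983 × 5.6000 = 5.3152.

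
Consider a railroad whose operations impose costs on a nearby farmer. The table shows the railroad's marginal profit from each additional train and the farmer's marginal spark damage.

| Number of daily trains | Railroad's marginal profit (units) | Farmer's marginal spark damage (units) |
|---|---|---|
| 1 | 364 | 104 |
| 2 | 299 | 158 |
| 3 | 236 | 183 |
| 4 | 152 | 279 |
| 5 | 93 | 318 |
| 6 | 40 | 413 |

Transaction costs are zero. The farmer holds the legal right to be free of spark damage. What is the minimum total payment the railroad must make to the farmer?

Efficient level: marginal profit ≥ marginal spark damage through level 3, so k* = 3.
With the farmer holding the right, the railroad must at least compensate total damage at k*: 104 + 158 + 183 = 445.

445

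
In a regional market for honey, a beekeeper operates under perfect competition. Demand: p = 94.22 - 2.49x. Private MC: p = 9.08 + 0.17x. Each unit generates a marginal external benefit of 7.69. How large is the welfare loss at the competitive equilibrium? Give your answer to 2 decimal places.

Market equilibrium (private): 9.08 + 0.17x = 94.22 - 2.49x → x_m = 32.0075.
Social marginal cost = private MC − MEB = 1.39 + 0.17x.
Set SMC = demand: 1.39 + 0.17x = 94.22 - 2.49x → x* = 34.8985.
Height of the DWL triangle at x_m is demand(x_m) − SMC(x_m) = MEB(x_m) = 7.6900.
DWL = ½ × 2.8910 × 7.6900 = 11.1159.

DWL = 11.12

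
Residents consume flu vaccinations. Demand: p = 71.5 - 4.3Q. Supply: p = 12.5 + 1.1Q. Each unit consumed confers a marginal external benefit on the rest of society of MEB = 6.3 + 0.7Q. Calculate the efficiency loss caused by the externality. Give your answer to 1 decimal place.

DWL = 20.7

Market equilibrium (private): 12.5 + 1.1Q = 71.5 - 4.3Q → Q_m = 10.9259.
Social marginal benefit = demand + MEB = 77.8 - 3.6Q.
Set SMB = MC: 77.8 - 3.6Q = 12.5 + 1.1Q → Q* = 13.8936.
The welfare-loss triangle has base |Q_m − Q*| and height MEB(Q_m) (the vertical gap between SMB and MC is zero at Q* and MEB at Q_m).
DWL = ½ × 2.9677 × 13.9481 = 20.6969.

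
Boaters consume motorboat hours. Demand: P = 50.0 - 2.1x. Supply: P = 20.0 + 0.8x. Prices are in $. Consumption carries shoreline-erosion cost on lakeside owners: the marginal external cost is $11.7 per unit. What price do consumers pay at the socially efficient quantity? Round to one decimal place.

P = $36.7

Social marginal benefit = demand − MEC = 38.3 - 2.1x.
Set SMB = MC: 38.3 - 2.1x = 20.0 + 0.8x → x* = 6.3103.
Consumer price on the demand curve at x*: 50.0 − 2.1×6.3103 = 36.7484.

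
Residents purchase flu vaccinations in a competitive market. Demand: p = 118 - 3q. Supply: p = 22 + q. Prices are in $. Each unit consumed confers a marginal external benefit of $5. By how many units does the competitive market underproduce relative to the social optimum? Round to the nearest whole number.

1 units

Market equilibrium (private): 22 + q = 118 - 3q → q_m = 24.0000.
Social marginal benefit = demand + MEB = 123 - 3q.
Set SMB = MC: 123 - 3q = 22 + q → q* = 25.2500.
Gap = |24.0000 − 25.2500| = 1.2500.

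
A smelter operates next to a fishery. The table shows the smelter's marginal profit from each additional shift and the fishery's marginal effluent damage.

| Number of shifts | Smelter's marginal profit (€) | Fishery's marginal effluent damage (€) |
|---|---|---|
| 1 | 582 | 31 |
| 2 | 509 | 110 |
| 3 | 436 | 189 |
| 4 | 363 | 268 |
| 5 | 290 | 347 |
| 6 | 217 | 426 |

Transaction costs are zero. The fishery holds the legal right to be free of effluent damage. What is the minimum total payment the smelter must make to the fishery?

€598

Efficient level: marginal profit ≥ marginal effluent damage through level 4, so k* = 4.
With the fishery holding the right, the smelter must at least compensate total damage at k*: 31 + 110 + 189 + 268 = 598.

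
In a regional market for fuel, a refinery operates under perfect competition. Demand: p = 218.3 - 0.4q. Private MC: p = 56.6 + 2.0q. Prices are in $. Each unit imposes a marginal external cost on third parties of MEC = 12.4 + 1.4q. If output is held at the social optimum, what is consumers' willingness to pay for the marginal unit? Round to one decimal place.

Social marginal cost = private MC + MEC = 69.0 + 3.4q.
Set SMC = demand: 69.0 + 3.4q = 218.3 - 0.4q → q* = 39.2895.
Consumer price on the demand curve at q*: 218.3 − 0.4×39.2895 = 202.5842.

P = $202.6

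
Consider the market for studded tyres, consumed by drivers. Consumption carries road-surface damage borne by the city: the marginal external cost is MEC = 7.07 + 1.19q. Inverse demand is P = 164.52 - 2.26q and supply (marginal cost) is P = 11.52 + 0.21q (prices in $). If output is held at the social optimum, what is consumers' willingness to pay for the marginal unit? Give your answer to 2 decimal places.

P = $74.41

Social marginal benefit = demand − MEC = 157.45 - 3.45q.
Set SMB = MC: 157.45 - 3.45q = 11.52 + 0.21q → q* = 39.8716.
Consumer price on the demand curve at q*: 164.52 − 2.26×39.8716 = 74.4102.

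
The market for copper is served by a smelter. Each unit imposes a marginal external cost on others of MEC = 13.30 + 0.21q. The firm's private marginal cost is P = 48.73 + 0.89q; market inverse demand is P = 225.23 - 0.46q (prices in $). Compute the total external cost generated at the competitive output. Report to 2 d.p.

Market equilibrium (private): 48.73 + 0.89q = 225.23 - 0.46q → q_m = 130.7407.
Total external cost = ∫₀^{q_m} (13.30 + 0.21q) dq = 13.30×130.7407 + ½×0.21×130.7407² = 3533.6300.

$3533.63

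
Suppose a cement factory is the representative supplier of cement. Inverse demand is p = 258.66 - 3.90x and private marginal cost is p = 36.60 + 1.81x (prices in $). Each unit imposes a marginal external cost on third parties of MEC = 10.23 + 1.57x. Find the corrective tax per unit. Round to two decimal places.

Social marginal cost = private MC + MEC = 46.83 + 3.38x.
Set SMC = demand: 46.83 + 3.38x = 258.66 - 3.90x → x* = 29.0975.
The Pigouvian tax equals MEC at x*: 10.23 + 1.57×29.0975 = 55.9131.

tax = $55.91 per unit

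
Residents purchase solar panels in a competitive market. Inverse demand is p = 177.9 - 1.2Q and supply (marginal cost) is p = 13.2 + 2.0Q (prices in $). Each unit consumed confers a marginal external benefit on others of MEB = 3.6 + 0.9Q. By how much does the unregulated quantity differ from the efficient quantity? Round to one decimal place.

Market equilibrium (private): 13.2 + 2.0Q = 177.9 - 1.2Q → Q_m = 51.4688.
Social marginal benefit = demand + MEB = 181.5 - 0.3Q.
Set SMB = MC: 181.5 - 0.3Q = 13.2 + 2.0Q → Q* = 73.1739.
Gap = |51.4688 − 73.1739| = 21.7051.

21.7 units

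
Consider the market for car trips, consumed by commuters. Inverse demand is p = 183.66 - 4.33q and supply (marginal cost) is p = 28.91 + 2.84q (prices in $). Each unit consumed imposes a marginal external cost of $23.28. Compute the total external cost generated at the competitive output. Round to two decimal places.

Market equilibrium (private): 28.91 + 2.84q = 183.66 - 4.33q → q_m = 21.5830.
Total external cost = MEC × q_m = 23.28 × 21.5830 = 502.4522.

$502.45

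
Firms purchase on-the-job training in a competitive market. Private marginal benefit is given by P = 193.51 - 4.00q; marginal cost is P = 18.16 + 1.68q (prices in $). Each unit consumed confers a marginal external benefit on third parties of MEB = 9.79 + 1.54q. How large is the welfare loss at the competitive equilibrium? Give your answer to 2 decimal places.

DWL = $396.98

Market equilibrium (private): 18.16 + 1.68q = 193.51 - 4.00q → q_m = 30.8715.
Social marginal benefit = demand + MEB = 203.30 - 2.46q.
Set SMB = MC: 203.30 - 2.46q = 18.16 + 1.68q → q* = 44.7198.
Height of the DWL triangle at q_m is SMB(q_m) − MC(q_m) = MEB(q_m) = 57.3321.
DWL = ½ × 13.8483 × 57.3321 = 396.9761.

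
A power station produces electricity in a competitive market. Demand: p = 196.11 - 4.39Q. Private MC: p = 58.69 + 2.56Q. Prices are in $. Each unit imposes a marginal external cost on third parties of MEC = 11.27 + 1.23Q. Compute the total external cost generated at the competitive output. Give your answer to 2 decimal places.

Market equilibrium (private): 58.69 + 2.56Q = 196.11 - 4.39Q → Q_m = 19.7727.
Total external cost = ∫₀^{Q_m} (11.27 + 1.23Q) dQ = 11.27×19.7727 + ½×1.23×19.7727² = 463.2785.

$463.28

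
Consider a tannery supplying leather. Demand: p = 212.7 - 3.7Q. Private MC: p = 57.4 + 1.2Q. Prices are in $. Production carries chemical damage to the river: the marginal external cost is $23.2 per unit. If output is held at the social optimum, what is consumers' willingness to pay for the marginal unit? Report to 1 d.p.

P = $113.0

Social marginal cost = private MC + MEC = 80.6 + 1.2Q.
Set SMC = demand: 80.6 + 1.2Q = 212.7 - 3.7Q → Q* = 26.9592.
Consumer price on the demand curve at Q*: 212.7 − 3.7×26.9592 = 112.9510.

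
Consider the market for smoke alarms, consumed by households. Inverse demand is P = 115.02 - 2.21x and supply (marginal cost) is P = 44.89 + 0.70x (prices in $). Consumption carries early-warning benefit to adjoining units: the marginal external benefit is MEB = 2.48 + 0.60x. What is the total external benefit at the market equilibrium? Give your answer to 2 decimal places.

$234.01

Market equilibrium (private): 44.89 + 0.70x = 115.02 - 2.21x → x_m = 24.0997.
Total external benefit = ∫₀^{x_m} (2.48 + 0.60x) dx = 2.48×24.0997 + ½×0.60×24.0997² = 234.0059.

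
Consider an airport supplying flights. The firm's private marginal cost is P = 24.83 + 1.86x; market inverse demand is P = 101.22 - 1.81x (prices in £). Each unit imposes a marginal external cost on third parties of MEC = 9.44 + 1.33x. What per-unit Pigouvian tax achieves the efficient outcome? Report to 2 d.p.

Social marginal cost = private MC + MEC = 34.27 + 3.19x.
Set SMC = demand: 34.27 + 3.19x = 101.22 - 1.81x → x* = 13.3900.
The Pigouvian tax equals MEC at x*: 9.44 + 1.33×13.3900 = 27.2487.

tax = £27.25 per unit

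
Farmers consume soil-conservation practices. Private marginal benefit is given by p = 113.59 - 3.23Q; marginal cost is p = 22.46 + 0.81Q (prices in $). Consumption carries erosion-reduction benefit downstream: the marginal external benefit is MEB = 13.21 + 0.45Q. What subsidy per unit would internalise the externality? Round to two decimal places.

subsidy = $26.29 per unit

Social marginal benefit = demand + MEB = 126.80 - 2.78Q.
Set SMB = MC: 126.80 - 2.78Q = 22.46 + 0.81Q → Q* = 29.0641.
The Pigouvian subsidy equals MEB at Q*: 13.21 + 0.45×29.0641 = 26.2888.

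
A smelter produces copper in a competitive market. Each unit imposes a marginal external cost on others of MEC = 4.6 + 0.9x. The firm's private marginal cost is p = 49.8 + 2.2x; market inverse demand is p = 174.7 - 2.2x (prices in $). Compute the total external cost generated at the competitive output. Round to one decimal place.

$493.2

Market equilibrium (private): 49.8 + 2.2x = 174.7 - 2.2x → x_m = 28.3864.
Total external cost = ∫₀^{x_m} (4.6 + 0.9x) dx = 4.6×28.3864 + ½×0.9×28.3864² = 493.1819.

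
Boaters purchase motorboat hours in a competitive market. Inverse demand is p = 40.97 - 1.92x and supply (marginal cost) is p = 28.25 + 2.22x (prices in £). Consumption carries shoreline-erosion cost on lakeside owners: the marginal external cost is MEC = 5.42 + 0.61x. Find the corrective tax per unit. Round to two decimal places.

Social marginal benefit = demand − MEC = 35.55 - 2.53x.
Set SMB = MC: 35.55 - 2.53x = 28.25 + 2.22x → x* = 1.5368.
The Pigouvian tax equals MEC at x*: 5.42 + 0.61×1.5368 = 6.3574.

tax = £6.36 per unit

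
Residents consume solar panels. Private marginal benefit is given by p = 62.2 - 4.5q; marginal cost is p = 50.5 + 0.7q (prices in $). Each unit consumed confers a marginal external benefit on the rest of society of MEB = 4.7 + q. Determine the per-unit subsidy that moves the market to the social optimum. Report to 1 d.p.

subsidy = $8.6 per unit

Social marginal benefit = demand + MEB = 66.9 - 3.5q.
Set SMB = MC: 66.9 - 3.5q = 50.5 + 0.7q → q* = 3.9048.
The Pigouvian subsidy equals MEB at q*: 4.7 + 1.0×3.9048 = 8.6048.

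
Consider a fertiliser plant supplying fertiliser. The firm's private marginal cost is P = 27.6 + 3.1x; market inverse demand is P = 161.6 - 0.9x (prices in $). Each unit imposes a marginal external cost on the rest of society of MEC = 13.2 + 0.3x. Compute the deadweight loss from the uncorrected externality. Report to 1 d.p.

Market equilibrium (private): 27.6 + 3.1x = 161.6 - 0.9x → x_m = 33.5000.
Social marginal cost = private MC + MEC = 40.8 + 3.4x.
Set SMC = demand: 40.8 + 3.4x = 161.6 - 0.9x → x* = 28.0930.
Height of the DWL triangle at x_m is SMC(x_m) − demand(x_m) = MEC(x_m) = 23.2500.
DWL = ½ × 5.4070 × 23.2500 = 62.8564.

DWL = $62.9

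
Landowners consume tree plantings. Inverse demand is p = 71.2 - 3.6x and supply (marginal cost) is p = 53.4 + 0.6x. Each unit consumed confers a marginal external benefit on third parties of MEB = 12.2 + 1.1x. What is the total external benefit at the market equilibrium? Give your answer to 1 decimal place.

Market equilibrium (private): 53.4 + 0.6x = 71.2 - 3.6x → x_m = 4.2381.
Total external benefit = ∫₀^{x_m} (12.2 + 1.1x) dx = 12.2×4.2381 + ½×1.1×4.2381² = 61.5836.

61.6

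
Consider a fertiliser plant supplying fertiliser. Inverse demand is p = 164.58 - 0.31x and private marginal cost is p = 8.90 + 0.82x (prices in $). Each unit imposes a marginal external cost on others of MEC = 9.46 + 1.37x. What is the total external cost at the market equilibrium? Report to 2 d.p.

$14304.98

Market equilibrium (private): 8.90 + 0.82x = 164.58 - 0.31x → x_m = 137.7699.
Total external cost = ∫₀^{x_m} (9.46 + 1.37x) dx = 9.46×137.7699 + ½×1.37×137.7699² = 14304.9768.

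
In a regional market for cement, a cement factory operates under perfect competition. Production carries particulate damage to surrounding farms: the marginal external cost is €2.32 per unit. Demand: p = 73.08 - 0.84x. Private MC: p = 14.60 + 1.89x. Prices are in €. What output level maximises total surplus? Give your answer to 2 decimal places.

Social marginal cost = private MC + MEC = 16.92 + 1.89x.
Set SMC = demand: 16.92 + 1.89x = 73.08 - 0.84x → x* = 20.5714.

x* = 20.57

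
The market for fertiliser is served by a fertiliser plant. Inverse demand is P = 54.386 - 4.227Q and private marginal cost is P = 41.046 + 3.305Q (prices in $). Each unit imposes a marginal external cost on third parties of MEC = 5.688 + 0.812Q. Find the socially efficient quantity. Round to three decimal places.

Social marginal cost = private MC + MEC = 46.734 + 4.117Q.
Set SMC = demand: 46.734 + 4.117Q = 54.386 - 4.227Q → Q* = 0.9171.

Q* = 0.917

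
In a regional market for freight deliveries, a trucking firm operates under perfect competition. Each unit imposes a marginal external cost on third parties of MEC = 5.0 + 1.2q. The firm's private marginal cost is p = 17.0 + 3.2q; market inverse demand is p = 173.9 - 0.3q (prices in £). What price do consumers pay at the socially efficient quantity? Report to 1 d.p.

Social marginal cost = private MC + MEC = 22.0 + 4.4q.
Set SMC = demand: 22.0 + 4.4q = 173.9 - 0.3q → q* = 32.3191.
Consumer price on the demand curve at q*: 173.9 − 0.3×32.3191 = 164.2043.

P = £164.2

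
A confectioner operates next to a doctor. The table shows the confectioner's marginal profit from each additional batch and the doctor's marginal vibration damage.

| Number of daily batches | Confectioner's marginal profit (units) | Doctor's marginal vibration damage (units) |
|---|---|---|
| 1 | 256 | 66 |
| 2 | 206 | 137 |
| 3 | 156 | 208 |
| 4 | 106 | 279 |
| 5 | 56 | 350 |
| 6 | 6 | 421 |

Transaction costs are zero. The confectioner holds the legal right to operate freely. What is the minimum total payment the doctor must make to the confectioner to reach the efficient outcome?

Left alone the confectioner would choose level 6 (marginal profit stays positive).
Efficient level: k* = 2 (marginal profit ≥ marginal vibration damage through 2).
The doctor must at least cover the confectioner's forgone profit from cutting 6→2: 156 + 106 + 56 + 6 = 324.

324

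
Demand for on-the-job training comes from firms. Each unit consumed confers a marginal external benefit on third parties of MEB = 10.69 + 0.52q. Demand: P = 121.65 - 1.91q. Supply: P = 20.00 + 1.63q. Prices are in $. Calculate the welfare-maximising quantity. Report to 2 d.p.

Social marginal benefit = demand + MEB = 132.34 - 1.39q.
Set SMB = MC: 132.34 - 1.39q = 20.00 + 1.63q → q* = 37.1987.

q* = 37.20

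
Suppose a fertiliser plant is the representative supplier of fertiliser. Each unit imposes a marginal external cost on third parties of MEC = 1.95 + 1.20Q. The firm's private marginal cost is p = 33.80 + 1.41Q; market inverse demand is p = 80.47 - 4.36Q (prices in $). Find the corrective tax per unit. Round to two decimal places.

Social marginal cost = private MC + MEC = 35.75 + 2.61Q.
Set SMC = demand: 35.75 + 2.61Q = 80.47 - 4.36Q → Q* = 6.4161.
The Pigouvian tax equals MEC at Q*: 1.95 + 1.20×6.4161 = 9.6493.

tax = $9.65 per unit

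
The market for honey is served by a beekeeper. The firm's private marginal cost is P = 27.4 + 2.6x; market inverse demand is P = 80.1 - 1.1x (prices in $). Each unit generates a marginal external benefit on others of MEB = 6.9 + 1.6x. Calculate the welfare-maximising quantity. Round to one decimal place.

Social marginal cost = private MC − MEB = 20.5 + x.
Set SMC = demand: 20.5 + x = 80.1 - 1.1x → x* = 28.3810.

x* = 28.4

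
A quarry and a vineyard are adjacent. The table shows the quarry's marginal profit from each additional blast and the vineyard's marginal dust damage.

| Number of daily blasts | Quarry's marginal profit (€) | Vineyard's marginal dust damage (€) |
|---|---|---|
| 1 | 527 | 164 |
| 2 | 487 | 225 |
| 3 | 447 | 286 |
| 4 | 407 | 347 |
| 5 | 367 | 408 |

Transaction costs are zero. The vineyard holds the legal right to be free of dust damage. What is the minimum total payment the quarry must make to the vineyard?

€1022

Efficient level: marginal profit ≥ marginal dust damage through level 4, so k* = 4.
With the vineyard holding the right, the quarry must at least compensate total damage at k*: 164 + 225 + 286 + 347 = 1022.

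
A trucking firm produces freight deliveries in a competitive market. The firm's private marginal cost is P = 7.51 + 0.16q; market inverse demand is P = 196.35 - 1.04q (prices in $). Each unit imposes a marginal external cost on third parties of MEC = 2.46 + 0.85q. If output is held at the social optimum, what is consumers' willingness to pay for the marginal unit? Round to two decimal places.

Social marginal cost = private MC + MEC = 9.97 + 1.01q.
Set SMC = demand: 9.97 + 1.01q = 196.35 - 1.04q → q* = 90.9171.
Consumer price on the demand curve at q*: 196.35 − 1.04×90.9171 = 101.7962.

P = $101.80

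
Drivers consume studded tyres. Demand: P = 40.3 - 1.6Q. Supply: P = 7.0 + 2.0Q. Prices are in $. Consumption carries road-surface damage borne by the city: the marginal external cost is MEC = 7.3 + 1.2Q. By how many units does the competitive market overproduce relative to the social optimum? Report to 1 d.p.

3.8 units

Market equilibrium (private): 7.0 + 2.0Q = 40.3 - 1.6Q → Q_m = 9.2500.
Social marginal benefit = demand − MEC = 33.0 - 2.8Q.
Set SMB = MC: 33.0 - 2.8Q = 7.0 + 2.0Q → Q* = 5.4167.
Gap = |9.2500 − 5.4167| = 3.8333.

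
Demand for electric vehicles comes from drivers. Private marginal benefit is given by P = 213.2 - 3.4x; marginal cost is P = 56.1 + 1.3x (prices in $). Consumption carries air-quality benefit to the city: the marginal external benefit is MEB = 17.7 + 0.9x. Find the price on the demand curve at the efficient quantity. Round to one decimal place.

Social marginal benefit = demand + MEB = 230.9 - 2.5x.
Set SMB = MC: 230.9 - 2.5x = 56.1 + 1.3x → x* = 46.0000.
Consumer price on the demand curve at x*: 213.2 − 3.4×46.0000 = 56.8000.

P = $56.8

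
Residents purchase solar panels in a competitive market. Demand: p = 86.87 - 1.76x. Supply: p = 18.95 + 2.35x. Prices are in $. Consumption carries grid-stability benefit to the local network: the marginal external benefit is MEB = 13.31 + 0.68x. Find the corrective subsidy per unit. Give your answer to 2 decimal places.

Social marginal benefit = demand + MEB = 100.18 - 1.08x.
Set SMB = MC: 100.18 - 1.08x = 18.95 + 2.35x → x* = 23.6822.
The Pigouvian subsidy equals MEB at x*: 13.31 + 0.68×23.6822 = 29.4139.

subsidy = $29.41 per unit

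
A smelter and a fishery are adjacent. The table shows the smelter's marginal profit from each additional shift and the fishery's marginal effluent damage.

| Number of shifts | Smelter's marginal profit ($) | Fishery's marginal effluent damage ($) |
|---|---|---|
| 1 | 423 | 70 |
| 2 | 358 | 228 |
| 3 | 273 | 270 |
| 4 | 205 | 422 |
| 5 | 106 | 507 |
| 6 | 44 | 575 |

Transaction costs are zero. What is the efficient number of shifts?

Bargaining reaches the level where marginal profit last exceeds marginal effluent damage.
That holds through level 3 (273 ≥ 270) but not at 4 (205 < 422).

3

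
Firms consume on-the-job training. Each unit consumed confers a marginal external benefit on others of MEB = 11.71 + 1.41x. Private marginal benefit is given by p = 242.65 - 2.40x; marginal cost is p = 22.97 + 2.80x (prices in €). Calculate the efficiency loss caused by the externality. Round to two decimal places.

DWL = €670.24

Market equilibrium (private): 22.97 + 2.80x = 242.65 - 2.40x → x_m = 42.2462.
Social marginal benefit = demand + MEB = 254.36 - 0.99x.
Set SMB = MC: 254.36 - 0.99x = 22.97 + 2.80x → x* = 61.0528.
Height of the DWL triangle at x_m is SMB(x_m) − MC(x_m) = MEB(x_m) = 71.2771.
DWL = ½ × 18.8066 × 71.2771 = 670.2400.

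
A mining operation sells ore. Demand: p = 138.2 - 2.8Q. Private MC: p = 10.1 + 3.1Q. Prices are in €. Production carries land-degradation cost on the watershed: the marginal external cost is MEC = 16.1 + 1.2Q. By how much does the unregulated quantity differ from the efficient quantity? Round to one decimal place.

Market equilibrium (private): 10.1 + 3.1Q = 138.2 - 2.8Q → Q_m = 21.7119.
Social marginal cost = private MC + MEC = 26.2 + 4.3Q.
Set SMC = demand: 26.2 + 4.3Q = 138.2 - 2.8Q → Q* = 15.7746.
Gap = |21.7119 − 15.7746| = 5.9373.

5.9 units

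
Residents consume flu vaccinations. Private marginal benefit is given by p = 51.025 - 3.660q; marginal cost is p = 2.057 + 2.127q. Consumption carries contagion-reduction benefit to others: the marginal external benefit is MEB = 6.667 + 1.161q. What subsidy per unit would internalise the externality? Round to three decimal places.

subsidy = 20.630 per unit

Social marginal benefit = demand + MEB = 57.692 - 2.499q.
Set SMB = MC: 57.692 - 2.499q = 2.057 + 2.127q → q* = 12.0266.
The Pigouvian subsidy equals MEB at q*: 6.667 + 1.161×12.0266 = 20.6299.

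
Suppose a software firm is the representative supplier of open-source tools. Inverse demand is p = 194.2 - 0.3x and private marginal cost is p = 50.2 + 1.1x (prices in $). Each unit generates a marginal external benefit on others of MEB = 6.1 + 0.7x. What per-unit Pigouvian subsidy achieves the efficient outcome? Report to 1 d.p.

subsidy = $156.2 per unit

Social marginal cost = private MC − MEB = 44.1 + 0.4x.
Set SMC = demand: 44.1 + 0.4x = 194.2 - 0.3x → x* = 214.4286.
The Pigouvian subsidy equals MEB at x*: 6.1 + 0.7×214.4286 = 156.2000.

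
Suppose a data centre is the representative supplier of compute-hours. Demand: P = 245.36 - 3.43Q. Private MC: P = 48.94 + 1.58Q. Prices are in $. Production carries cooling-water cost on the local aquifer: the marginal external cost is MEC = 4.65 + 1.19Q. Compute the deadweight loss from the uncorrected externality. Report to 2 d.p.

DWL = $212.27

Market equilibrium (private): 48.94 + 1.58Q = 245.36 - 3.43Q → Q_m = 39.2056.
Social marginal cost = private MC + MEC = 53.59 + 2.77Q.
Set SMC = demand: 53.59 + 2.77Q = 245.36 - 3.43Q → Q* = 30.9306.
Height of the DWL triangle at Q_m is SMC(Q_m) − demand(Q_m) = MEC(Q_m) = 51.3047.
DWL = ½ × 8.2750 × 51.3047 = 212.2732.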